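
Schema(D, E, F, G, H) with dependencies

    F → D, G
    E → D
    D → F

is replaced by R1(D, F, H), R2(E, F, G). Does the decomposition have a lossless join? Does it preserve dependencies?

Lossless test: (F)⁺ = {D, F, G}, which is a superkey of neither fragment — lossy.
Dependency preservation: F → D, G; E → D are not contained in any single fragment, but the restricted closure of each left-hand side across the fragments still reaches the right-hand side; the remaining FDs each lie inside some fragment. All dependencies are preserved.

lossy but dependency-preserving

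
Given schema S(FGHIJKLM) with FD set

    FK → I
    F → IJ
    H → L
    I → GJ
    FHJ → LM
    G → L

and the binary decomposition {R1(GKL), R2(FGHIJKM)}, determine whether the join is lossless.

Common attributes: R1 ∩ R2 = {GK}.
Closure of {GK}: G → L applies, adding L. So (GK)⁺ = {GKL}.
This closure contains every attribute of R1, so R1 ∩ R2 → R1. The join is lossless.

Yes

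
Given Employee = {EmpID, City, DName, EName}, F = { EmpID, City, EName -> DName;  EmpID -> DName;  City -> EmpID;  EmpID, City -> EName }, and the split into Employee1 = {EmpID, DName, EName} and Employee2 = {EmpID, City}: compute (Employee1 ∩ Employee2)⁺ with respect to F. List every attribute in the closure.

Employee1 ∩ Employee2 = {EmpID}.
EmpID → DName applies, adding DName
Closure: {EmpID, DName}.

EmpID, DName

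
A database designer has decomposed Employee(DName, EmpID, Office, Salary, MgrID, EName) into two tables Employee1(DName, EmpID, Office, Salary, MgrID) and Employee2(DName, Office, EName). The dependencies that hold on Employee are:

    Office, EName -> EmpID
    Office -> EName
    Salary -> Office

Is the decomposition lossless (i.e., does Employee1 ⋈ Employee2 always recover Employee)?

Common attributes: Employee1 ∩ Employee2 = {DName, Office}.
Closure of {DName, Office}: Office → EName applies, adding EName; Office, EName → EmpID applies, adding EmpID. So (DName, Office)⁺ = {DName, EmpID, Office, EName}.
This closure contains every attribute of Employee2, so Employee1 ∩ Employee2 → Employee2. The join is lossless.

Yes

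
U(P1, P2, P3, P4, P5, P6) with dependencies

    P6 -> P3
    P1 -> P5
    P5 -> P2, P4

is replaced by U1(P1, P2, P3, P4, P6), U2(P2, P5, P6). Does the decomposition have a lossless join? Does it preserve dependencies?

Lossless test: (P2, P6)⁺ = {P2, P3, P6}, which is a superkey of neither fragment — lossy.
Dependency preservation: the restricted closure of {P1} across the fragments never reaches {P5}, so P1 → P5 cannot be enforced without a join — not preserved.

lossy and not dependency-preserving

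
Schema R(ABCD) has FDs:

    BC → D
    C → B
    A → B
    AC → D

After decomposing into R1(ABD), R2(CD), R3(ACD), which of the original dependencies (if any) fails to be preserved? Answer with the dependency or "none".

Check C → B: no single fragment contains all of {BC}, and the restricted closure of {C} across the fragments never reaches {B}.
BC → D is preserved.
A → B is preserved.
AC → D is preserved.

C → B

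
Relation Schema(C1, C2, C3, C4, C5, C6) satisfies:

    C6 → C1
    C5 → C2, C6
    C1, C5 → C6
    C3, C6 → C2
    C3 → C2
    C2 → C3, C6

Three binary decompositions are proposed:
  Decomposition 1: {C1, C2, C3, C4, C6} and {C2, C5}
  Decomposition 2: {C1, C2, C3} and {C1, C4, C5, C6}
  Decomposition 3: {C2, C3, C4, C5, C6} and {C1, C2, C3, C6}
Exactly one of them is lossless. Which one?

Decomposition 3

Decomposition 1: common = {C2}, closure = {C1, C2, C3, C6} → lossy.
Decomposition 2: common = {C1}, closure = {C1} → lossy.
Decomposition 3: common = {C2, C3, C6}, closure = {C1, C2, C3, C6} → lossless.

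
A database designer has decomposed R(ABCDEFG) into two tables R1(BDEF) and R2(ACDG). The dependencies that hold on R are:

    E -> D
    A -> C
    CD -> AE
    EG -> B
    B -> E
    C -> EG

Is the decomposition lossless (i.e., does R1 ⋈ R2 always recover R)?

No

Common attributes: R1 ∩ R2 = {D}.
No dependency enlarges {D}, so (D)⁺ = {D}.
The closure contains neither all of R1 = {BDEF} nor all of R2 = {ACDG}, so the common attributes are not a superkey of either fragment. The join is lossy.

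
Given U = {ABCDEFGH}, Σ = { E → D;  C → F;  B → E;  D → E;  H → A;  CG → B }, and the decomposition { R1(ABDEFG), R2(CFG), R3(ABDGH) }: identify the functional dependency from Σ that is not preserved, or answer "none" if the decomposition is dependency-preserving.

Check CG → B: no single fragment contains all of {BCG}, and the restricted closure of {CG} across the fragments never reaches {B}.
E → D is preserved.
C → F is preserved.
B → E is preserved.
D → E is preserved.
H → A is preserved.

CG → B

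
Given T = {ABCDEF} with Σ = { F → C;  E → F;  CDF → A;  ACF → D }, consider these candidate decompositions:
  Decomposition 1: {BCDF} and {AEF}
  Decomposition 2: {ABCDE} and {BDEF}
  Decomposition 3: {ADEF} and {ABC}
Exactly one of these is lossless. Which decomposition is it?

Decomposition 1: common = {F}, closure = {CF} → lossy.
Decomposition 2: common = {BDE}, closure = {ABCDEF} → lossless.
Decomposition 3: common = {A}, closure = {A} → lossy.

Decomposition 2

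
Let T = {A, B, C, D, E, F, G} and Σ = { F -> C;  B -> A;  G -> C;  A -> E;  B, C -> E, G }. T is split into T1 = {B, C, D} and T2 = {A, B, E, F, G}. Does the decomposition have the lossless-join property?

Common attributes: T1 ∩ T2 = {B}.
Closure of {B}: B → A applies, adding A; A → E applies, adding E. So (B)⁺ = {A, B, E}.
The closure contains neither all of T1 = {B, C, D} nor all of T2 = {A, B, E, F, G}, so the common attributes are not a superkey of either fragment. The join is lossy.

No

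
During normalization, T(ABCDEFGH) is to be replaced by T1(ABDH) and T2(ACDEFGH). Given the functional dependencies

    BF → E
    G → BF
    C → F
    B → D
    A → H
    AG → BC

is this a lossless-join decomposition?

No

Common attributes: T1 ∩ T2 = {ADH}.
No dependency enlarges {ADH}, so (ADH)⁺ = {ADH}.
The closure contains neither all of T1 = {ABDH} nor all of T2 = {ACDEFGH}, so the common attributes are not a superkey of either fragment. The join is lossy.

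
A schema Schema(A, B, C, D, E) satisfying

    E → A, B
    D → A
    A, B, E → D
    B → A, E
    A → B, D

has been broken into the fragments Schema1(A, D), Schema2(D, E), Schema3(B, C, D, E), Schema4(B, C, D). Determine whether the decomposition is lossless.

Chase test. Columns are A, B, C, D, E; row i has aⱼ where attribute j ∈ Schemai, else bᵢⱼ.
Initial tableau (one row per fragment):
  row 1: a1 b12 b13 a4 b15
  row 2: b21 b22 b23 a4 a5
  row 3: b31 a2 a3 a4 a5
  row 4: b41 a2 a3 a4 b45
Rows 2 and 3 agree on E; apply E→A, B and equate their A, B entries.
Rows 1 and 2 agree on D; apply D→A and equate their A entries.
Rows 1 and 4 agree on D; apply D→A and equate their A entries.
Rows 2 and 4 agree on B; apply B→A, E and equate their A, E entries.
Rows 1 and 2 agree on A; apply A→B, D and equate their B, D entries.
Rows 1 and 2 agree on B; apply B→A, E and equate their A, E entries.
Row 3 is now all distinguished symbols — the join is lossless.

Yes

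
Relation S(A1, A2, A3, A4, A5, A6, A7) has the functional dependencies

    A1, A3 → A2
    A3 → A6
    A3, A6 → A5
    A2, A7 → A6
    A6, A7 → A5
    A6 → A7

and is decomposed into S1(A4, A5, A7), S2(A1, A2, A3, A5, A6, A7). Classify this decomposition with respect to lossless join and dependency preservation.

Lossless test: (A5, A7)⁺ = {A5, A7}, which is a superkey of neither fragment — lossy.
Dependency preservation: every FD's attributes lie within a single fragment, so each can be enforced locally — preserved.

lossy but dependency-preserving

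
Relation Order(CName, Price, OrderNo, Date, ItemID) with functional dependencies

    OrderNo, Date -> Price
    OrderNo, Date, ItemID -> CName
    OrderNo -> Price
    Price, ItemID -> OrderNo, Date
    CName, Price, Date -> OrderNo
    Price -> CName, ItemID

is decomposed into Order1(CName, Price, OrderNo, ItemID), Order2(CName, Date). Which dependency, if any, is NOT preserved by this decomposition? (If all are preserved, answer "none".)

Price, ItemID -> OrderNo, Date

Check Price, ItemID → OrderNo, Date: no single fragment contains all of {Price, OrderNo, Date, ItemID}, and the restricted closure of {Price, ItemID} across the fragments never reaches {OrderNo, Date}.
OrderNo, Date → Price is preserved.
OrderNo, Date, ItemID → CName is preserved.
OrderNo → Price is preserved.
CName, Price, Date → OrderNo is preserved.
Price → CName, ItemID is preserved.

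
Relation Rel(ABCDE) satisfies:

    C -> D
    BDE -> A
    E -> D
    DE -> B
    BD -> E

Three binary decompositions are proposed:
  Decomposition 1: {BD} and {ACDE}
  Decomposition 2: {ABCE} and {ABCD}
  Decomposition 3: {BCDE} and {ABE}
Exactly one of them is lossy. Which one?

Decomposition 1: common = {D}, closure = {D} → lossy.
Decomposition 2: common = {ABC}, closure = {ABCDE} → lossless.
Decomposition 3: common = {BE}, closure = {ABDE} → lossless.

Decomposition 1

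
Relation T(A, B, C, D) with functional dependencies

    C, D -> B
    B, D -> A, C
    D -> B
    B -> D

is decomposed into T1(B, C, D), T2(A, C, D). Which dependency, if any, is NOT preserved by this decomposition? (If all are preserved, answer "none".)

none

C, D → B lies within T1.
B, D → A, C: restricted closure across fragments reaches A, C.
D → B lies within T1.
B → D lies within T1.
Every dependency is enforceable on the fragments, so the decomposition is dependency-preserving.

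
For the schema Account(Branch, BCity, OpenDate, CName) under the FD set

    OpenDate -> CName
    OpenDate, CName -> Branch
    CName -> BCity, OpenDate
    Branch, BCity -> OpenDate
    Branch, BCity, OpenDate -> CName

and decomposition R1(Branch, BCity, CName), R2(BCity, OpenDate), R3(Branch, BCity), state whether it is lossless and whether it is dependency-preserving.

Lossless test (chase): Rows 1 and 3 agree on Branch, BCity; apply Branch, BCity→OpenDate and equate their OpenDate entries. Rows 1 and 3 agree on Branch, BCity, OpenDate; apply Branch, BCity, OpenDate→CName and equate their CName entries. No row becomes fully distinguished — the join is lossy.
Dependency preservation: the restricted closure of {OpenDate} across the fragments never reaches {CName}, so OpenDate → CName cannot be enforced without a join — not preserved.

lossy and not dependency-preserving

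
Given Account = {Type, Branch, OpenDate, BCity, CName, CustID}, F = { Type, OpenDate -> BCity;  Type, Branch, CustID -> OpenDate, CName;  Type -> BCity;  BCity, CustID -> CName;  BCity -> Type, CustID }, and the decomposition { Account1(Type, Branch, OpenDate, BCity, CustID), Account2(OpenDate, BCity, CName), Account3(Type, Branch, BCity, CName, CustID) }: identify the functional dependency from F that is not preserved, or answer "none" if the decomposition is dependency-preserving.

Type, OpenDate → BCity lies within Account1.
Type, Branch, CustID → OpenDate, CName: restricted closure across fragments reaches OpenDate, CName.
Type → BCity lies within Account1.
BCity, CustID → CName lies within Account3.
BCity → Type, CustID lies within Account1.
Every dependency is enforceable on the fragments, so the decomposition is dependency-preserving.

none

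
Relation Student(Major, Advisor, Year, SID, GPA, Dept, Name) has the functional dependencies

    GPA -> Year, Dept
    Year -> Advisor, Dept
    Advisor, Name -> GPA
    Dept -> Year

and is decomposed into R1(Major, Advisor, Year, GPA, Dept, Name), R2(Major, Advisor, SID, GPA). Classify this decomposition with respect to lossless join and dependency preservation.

lossy but dependency-preserving

Lossless test: (Major, Advisor, GPA)⁺ = {Major, Advisor, Year, GPA, Dept}, which is a superkey of neither fragment — lossy.
Dependency preservation: every FD's attributes lie within a single fragment, so each can be enforced locally — preserved.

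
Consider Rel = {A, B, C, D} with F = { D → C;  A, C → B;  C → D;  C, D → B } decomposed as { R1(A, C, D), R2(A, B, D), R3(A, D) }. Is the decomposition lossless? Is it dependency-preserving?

lossless and dependency-preserving

Lossless test (chase): Rows 1 and 2 agree on D; apply D→C and equate their C entries. Rows 1 and 3 agree on D; apply D→C and equate their C entries. Rows 1 and 2 agree on A, C; apply A, C→B and equate their B entries. Rows 1 and 3 agree on A, C; apply A, C→B and equate their B entries. Row 1 is now all distinguished symbols — the join is lossless.
Dependency preservation: A, C → B; C, D → B are not contained in any single fragment, but the restricted closure of each left-hand side across the fragments still reaches the right-hand side; the remaining FDs each lie inside some fragment. All dependencies are preserved.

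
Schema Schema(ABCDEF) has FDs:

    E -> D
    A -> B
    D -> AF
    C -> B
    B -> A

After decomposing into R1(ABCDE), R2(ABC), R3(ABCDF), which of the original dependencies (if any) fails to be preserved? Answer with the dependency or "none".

E → D lies within R1.
A → B lies within R1.
D → AF lies within R3.
C → B lies within R1.
B → A lies within R1.
Every dependency is enforceable on the fragments, so the decomposition is dependency-preserving.

none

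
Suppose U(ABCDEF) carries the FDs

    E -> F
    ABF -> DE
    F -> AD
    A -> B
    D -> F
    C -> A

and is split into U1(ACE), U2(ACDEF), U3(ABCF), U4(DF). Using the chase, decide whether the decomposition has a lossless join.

Yes

Chase test. Columns are ABCDEF; row i has aⱼ where attribute j ∈ Ui, else bᵢⱼ.
Initial tableau (one row per fragment):
  row 1: a1 b12 a3 b14 a5 b16
  row 2: a1 b22 a3 a4 a5 a6
  row 3: a1 a2 a3 b34 b35 a6
  row 4: b41 b42 b43 a4 b45 a6
Rows 1 and 2 agree on E; apply E→F and equate their F entries.
Rows 1 and 2 agree on F; apply F→AD and equate their AD entries.
Rows 1 and 3 agree on F; apply F→AD and equate their AD entries.
Rows 1 and 4 agree on F; apply F→AD and equate their AD entries.
Rows 1 and 2 agree on A; apply A→B and equate their B entries.
Rows 1 and 3 agree on A; apply A→B and equate their B entries.
Rows 1 and 4 agree on A; apply A→B and equate their B entries.
Rows 1 and 3 agree on ABF; apply ABF→DE and equate their DE entries.
Rows 1 and 4 agree on ABF; apply ABF→DE and equate their DE entries.
Row 1 is now all distinguished symbols — the join is lossless.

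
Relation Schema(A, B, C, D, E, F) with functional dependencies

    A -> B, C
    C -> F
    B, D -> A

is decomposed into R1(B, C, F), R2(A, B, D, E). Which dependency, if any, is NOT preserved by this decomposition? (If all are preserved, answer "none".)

Check A → B, C: no single fragment contains all of {A, B, C}, and the restricted closure of {A} across the fragments never reaches {B, C}.
C → F is preserved.
B, D → A is preserved.

A -> B, C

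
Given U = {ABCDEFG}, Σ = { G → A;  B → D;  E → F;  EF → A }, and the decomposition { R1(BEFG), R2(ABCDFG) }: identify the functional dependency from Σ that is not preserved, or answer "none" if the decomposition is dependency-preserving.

EF → A

Check EF → A: no single fragment contains all of {AEF}, and the restricted closure of {EF} across the fragments never reaches {A}.
G → A is preserved.
B → D is preserved.
E → F is preserved.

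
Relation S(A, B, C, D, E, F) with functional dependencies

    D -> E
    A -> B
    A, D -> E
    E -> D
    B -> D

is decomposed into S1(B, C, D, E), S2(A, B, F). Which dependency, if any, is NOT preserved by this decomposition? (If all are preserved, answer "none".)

D → E lies within S1.
A → B lies within S2.
A, D → E: restricted closure across fragments reaches E.
E → D lies within S1.
B → D lies within S1.
Every dependency is enforceable on the fragments, so the decomposition is dependency-preserving.

none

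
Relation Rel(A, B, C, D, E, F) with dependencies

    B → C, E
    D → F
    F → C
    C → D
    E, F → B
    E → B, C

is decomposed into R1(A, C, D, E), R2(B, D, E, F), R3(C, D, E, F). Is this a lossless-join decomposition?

Yes

Chase test. Columns are A, B, C, D, E, F; row i has aⱼ where attribute j ∈ Ri, else bᵢⱼ.
Initial tableau (one row per fragment):
  row 1: a1 b12 a3 a4 a5 b16
  row 2: b21 a2 b23 a4 a5 a6
  row 3: b31 b32 a3 a4 a5 a6
Rows 1 and 2 agree on D; apply D→F and equate their F entries.
Rows 1 and 2 agree on F; apply F→C and equate their C entries.
Rows 1 and 2 agree on E, F; apply E, F→B and equate their B entries.
Rows 1 and 3 agree on E, F; apply E, F→B and equate their B entries.
Row 1 is now all distinguished symbols — the join is lossless.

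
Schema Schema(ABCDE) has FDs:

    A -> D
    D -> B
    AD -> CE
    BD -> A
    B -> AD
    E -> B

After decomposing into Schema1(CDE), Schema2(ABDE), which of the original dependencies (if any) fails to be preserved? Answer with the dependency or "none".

A → D lies within Schema2.
D → B lies within Schema2.
AD → CE: restricted closure across fragments reaches CE.
BD → A lies within Schema2.
B → AD lies within Schema2.
E → B lies within Schema2.
Every dependency is enforceable on the fragments, so the decomposition is dependency-preserving.

none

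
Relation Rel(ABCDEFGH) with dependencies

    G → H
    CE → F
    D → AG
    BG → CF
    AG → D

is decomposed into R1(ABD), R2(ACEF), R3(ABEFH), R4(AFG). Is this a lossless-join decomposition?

Chase test. Columns are ABCDEFGH; row i has aⱼ where attribute j ∈ Ri, else bᵢⱼ.
Initial tableau (one row per fragment):
  row 1: a1 a2 b13 a4 b15 b16 b17 b18
  row 2: a1 b22 a3 b24 a5 a6 b27 b28
  row 3: a1 a2 b33 b34 a5 a6 b37 a8
  row 4: a1 b42 b43 b44 b45 a6 a7 b48
No row becomes fully distinguished — the join is lossy.

No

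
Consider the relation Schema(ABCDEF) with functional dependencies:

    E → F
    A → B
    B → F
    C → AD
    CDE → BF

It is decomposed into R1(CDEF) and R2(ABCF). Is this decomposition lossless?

Common attributes: R1 ∩ R2 = {CF}.
Closure of {CF}: C → AD applies, adding AD; A → B applies, adding B. So (CF)⁺ = {ABCDF}.
This closure contains every attribute of R2, so R1 ∩ R2 → R2. The join is lossless.

Yes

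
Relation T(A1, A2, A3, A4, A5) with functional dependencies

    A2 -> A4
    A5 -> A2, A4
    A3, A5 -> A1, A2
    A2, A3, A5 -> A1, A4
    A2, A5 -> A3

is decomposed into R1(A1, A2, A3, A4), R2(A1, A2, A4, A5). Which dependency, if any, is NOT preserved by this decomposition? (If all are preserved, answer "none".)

Check A2, A5 → A3: no single fragment contains all of {A2, A3, A5}, and the restricted closure of {A2, A5} across the fragments never reaches {A3}.
A2 → A4 is preserved.
A5 → A2, A4 is preserved.
A3, A5 → A1, A2 is preserved.
A2, A3, A5 → A1, A4 is preserved.

A2, A5 -> A3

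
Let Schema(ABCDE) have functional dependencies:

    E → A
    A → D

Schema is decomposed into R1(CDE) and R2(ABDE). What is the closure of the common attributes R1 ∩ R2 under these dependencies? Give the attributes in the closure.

ADE

R1 ∩ R2 = {DE}.
E → A applies, adding A
Closure: {ADE}.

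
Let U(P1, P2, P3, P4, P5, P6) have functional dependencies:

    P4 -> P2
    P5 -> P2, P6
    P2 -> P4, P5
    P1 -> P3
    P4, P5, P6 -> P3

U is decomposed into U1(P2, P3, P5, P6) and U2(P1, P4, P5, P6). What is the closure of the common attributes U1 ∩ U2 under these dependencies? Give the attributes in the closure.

U1 ∩ U2 = {P5, P6}.
P5 → P2, P6 applies, adding P2
P2 → P4, P5 applies, adding P4
P4, P5, P6 → P3 applies, adding P3
Closure: {P2, P3, P4, P5, P6}.

P2, P3, P4, P5, P6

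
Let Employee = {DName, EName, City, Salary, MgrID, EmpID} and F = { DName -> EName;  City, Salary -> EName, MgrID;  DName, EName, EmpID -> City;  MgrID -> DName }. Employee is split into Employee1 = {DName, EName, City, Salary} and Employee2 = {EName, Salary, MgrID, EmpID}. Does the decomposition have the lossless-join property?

No

Common attributes: Employee1 ∩ Employee2 = {EName, Salary}.
No dependency enlarges {EName, Salary}, so (EName, Salary)⁺ = {EName, Salary}.
The closure contains neither all of Employee1 = {DName, EName, City, Salary} nor all of Employee2 = {EName, Salary, MgrID, EmpID}, so the common attributes are not a superkey of either fragment. The join is lossy.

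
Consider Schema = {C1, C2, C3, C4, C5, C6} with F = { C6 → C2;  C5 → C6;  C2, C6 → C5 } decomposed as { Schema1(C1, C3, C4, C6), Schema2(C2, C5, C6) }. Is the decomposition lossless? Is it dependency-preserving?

Lossless test: (C6)⁺ = {C2, C5, C6}, which contains all of one fragment — lossless.
Dependency preservation: every FD's attributes lie within a single fragment, so each can be enforced locally — preserved.

lossless and dependency-preserving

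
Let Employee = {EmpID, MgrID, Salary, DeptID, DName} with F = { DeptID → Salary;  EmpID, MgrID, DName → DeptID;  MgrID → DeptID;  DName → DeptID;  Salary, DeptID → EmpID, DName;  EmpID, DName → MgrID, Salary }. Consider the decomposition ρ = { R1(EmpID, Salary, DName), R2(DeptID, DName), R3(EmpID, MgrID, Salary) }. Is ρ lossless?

No

Chase test. Columns are EmpID, MgrID, Salary, DeptID, DName; row i has aⱼ where attribute j ∈ Ri, else bᵢⱼ.
Initial tableau (one row per fragment):
  row 1: a1 b12 a3 b14 a5
  row 2: b21 b22 b23 a4 a5
  row 3: a1 a2 a3 b34 b35
Rows 1 and 2 agree on DName; apply DName→DeptID and equate their DeptID entries.
Rows 1 and 2 agree on DeptID; apply DeptID→Salary and equate their Salary entries.
Rows 1 and 2 agree on Salary, DeptID; apply Salary, DeptID→EmpID, DName and equate their EmpID, DName entries.
Rows 1 and 2 agree on EmpID, DName; apply EmpID, DName→MgrID, Salary and equate their MgrID, Salary entries.
No row becomes fully distinguished — the join is lossy.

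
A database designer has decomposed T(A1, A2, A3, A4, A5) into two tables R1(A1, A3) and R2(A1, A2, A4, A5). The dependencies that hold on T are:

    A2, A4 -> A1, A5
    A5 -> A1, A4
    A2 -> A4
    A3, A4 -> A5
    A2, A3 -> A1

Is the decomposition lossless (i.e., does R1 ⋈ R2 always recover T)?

No

Common attributes: R1 ∩ R2 = {A1}.
No dependency enlarges {A1}, so (A1)⁺ = {A1}.
The closure contains neither all of R1 = {A1, A3} nor all of R2 = {A1, A2, A4, A5}, so the common attributes are not a superkey of either fragment. The join is lossy.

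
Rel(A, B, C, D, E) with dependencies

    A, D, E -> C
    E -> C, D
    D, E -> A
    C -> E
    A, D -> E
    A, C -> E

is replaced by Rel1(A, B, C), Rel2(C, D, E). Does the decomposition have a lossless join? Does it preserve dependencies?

Lossless test: (C)⁺ = {A, C, D, E}, which contains all of one fragment — lossless.
Dependency preservation: the restricted closure of {A, D} across the fragments never reaches {E}, so A, D → E cannot be enforced without a join — not preserved.

lossless but not dependency-preserving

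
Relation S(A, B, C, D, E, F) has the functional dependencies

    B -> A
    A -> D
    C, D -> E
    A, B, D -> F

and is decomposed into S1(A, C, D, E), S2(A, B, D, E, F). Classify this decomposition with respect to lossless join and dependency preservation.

lossy but dependency-preserving

Lossless test: (A, D, E)⁺ = {A, D, E}, which is a superkey of neither fragment — lossy.
Dependency preservation: every FD's attributes lie within a single fragment, so each can be enforced locally — preserved.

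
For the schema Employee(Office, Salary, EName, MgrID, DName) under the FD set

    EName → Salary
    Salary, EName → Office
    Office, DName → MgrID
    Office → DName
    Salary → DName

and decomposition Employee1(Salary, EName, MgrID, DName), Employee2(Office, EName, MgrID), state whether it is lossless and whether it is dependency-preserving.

lossless but not dependency-preserving

Lossless test: (EName, MgrID)⁺ = {Office, Salary, EName, MgrID, DName}, which contains all of one fragment — lossless.
Dependency preservation: the restricted closure of {Office} across the fragments never reaches {DName}, so Office → DName cannot be enforced without a join — not preserved.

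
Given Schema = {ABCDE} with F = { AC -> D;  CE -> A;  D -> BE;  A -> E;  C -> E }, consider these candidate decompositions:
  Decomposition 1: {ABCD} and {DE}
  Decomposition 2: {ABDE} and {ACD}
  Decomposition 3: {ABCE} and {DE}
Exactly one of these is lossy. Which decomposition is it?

Decomposition 3

Decomposition 1: common = {D}, closure = {BDE} → lossless.
Decomposition 2: common = {AD}, closure = {ABDE} → lossless.
Decomposition 3: common = {E}, closure = {E} → lossy.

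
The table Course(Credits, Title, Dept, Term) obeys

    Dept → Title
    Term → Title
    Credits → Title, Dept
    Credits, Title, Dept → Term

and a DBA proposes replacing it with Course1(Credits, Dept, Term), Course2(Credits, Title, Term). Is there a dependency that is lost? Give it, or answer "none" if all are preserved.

Dept → Title

Check Dept → Title: no single fragment contains all of {Title, Dept}, and the restricted closure of {Dept} across the fragments never reaches {Title}.
Term → Title is preserved.
Credits → Title, Dept is preserved.
Credits, Title, Dept → Term is preserved.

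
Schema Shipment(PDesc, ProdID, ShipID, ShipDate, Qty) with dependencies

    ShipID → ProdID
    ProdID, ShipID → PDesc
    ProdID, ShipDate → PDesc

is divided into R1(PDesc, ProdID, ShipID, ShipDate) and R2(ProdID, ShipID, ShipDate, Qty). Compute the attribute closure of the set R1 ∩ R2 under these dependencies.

PDesc, ProdID, ShipID, ShipDate

R1 ∩ R2 = {ProdID, ShipID, ShipDate}.
ProdID, ShipID → PDesc applies, adding PDesc
Closure: {PDesc, ProdID, ShipID, ShipDate}.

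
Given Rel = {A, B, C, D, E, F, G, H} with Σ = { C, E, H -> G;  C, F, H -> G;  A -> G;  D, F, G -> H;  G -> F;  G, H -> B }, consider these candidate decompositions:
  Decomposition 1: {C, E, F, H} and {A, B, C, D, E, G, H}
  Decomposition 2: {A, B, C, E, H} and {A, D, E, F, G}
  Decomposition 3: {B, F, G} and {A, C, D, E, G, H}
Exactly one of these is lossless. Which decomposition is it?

Decomposition 1: common = {C, E, H}, closure = {B, C, E, F, G, H} → lossless.
Decomposition 2: common = {A, E}, closure = {A, E, F, G} → lossy.
Decomposition 3: common = {G}, closure = {F, G} → lossy.

Decomposition 1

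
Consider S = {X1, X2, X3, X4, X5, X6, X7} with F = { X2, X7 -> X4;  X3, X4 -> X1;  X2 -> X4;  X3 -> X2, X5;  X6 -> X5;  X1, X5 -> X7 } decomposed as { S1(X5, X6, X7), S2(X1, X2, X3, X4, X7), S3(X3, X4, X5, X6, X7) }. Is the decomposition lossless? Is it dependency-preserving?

lossless but not dependency-preserving

Lossless test (chase): Rows 2 and 3 agree on X3, X4; apply X3, X4→X1 and equate their X1 entries. Rows 2 and 3 agree on X3; apply X3→X2, X5 and equate their X2, X5 entries. Row 3 is now all distinguished symbols — the join is lossless.
Dependency preservation: the restricted closure of {X1, X5} across the fragments never reaches {X7}, so X1, X5 → X7 cannot be enforced without a join — not preserved.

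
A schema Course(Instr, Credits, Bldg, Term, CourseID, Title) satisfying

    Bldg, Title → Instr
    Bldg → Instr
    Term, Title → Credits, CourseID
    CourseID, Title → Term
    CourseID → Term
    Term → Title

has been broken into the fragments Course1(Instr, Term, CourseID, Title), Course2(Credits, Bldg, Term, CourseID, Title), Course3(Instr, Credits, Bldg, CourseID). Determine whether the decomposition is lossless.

Yes

Chase test. Columns are Instr, Credits, Bldg, Term, CourseID, Title; row i has aⱼ where attribute j ∈ Coursei, else bᵢⱼ.
Initial tableau (one row per fragment):
  row 1: a1 b12 b13 a4 a5 a6
  row 2: b21 a2 a3 a4 a5 a6
  row 3: a1 a2 a3 b34 a5 b36
Rows 2 and 3 agree on Bldg; apply Bldg→Instr and equate their Instr entries.
Rows 1 and 2 agree on Term, Title; apply Term, Title→Credits, CourseID and equate their Credits, CourseID entries.
Rows 1 and 3 agree on CourseID; apply CourseID→Term and equate their Term entries.
Rows 1 and 3 agree on Term; apply Term→Title and equate their Title entries.
Row 2 is now all distinguished symbols — the join is lossless.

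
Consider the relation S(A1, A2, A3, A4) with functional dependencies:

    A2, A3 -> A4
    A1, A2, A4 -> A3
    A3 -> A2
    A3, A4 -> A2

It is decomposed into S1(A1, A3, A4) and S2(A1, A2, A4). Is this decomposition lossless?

No

Common attributes: S1 ∩ S2 = {A1, A4}.
No dependency enlarges {A1, A4}, so (A1, A4)⁺ = {A1, A4}.
The closure contains neither all of S1 = {A1, A3, A4} nor all of S2 = {A1, A2, A4}, so the common attributes are not a superkey of either fragment. The join is lossy.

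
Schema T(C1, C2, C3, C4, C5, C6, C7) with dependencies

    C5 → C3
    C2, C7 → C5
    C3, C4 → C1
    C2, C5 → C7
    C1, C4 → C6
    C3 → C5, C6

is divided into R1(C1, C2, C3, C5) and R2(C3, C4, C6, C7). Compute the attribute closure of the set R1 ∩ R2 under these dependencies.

C3, C5, C6

R1 ∩ R2 = {C3}.
C3 → C5, C6 applies, adding C5, C6
Closure: {C3, C5, C6}.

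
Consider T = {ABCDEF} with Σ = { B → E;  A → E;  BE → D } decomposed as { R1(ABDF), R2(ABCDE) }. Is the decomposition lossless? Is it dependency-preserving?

lossy but dependency-preserving

Lossless test: (ABD)⁺ = {ABDE}, which is a superkey of neither fragment — lossy.
Dependency preservation: every FD's attributes lie within a single fragment, so each can be enforced locally — preserved.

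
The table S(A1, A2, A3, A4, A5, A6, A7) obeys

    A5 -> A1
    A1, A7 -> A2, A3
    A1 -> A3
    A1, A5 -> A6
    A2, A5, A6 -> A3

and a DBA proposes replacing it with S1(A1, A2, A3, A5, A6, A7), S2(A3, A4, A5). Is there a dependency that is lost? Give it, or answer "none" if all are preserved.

none

A5 → A1 lies within S1.
A1, A7 → A2, A3 lies within S1.
A1 → A3 lies within S1.
A1, A5 → A6 lies within S1.
A2, A5, A6 → A3 lies within S1.
Every dependency is enforceable on the fragments, so the decomposition is dependency-preserving.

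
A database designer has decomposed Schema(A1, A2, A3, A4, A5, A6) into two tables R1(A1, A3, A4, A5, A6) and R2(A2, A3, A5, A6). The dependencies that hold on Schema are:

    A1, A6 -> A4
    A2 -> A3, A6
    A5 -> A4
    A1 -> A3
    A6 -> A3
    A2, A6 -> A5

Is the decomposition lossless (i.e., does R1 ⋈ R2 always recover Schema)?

Common attributes: R1 ∩ R2 = {A3, A5, A6}.
Closure of {A3, A5, A6}: A5 → A4 applies, adding A4. So (A3, A5, A6)⁺ = {A3, A4, A5, A6}.
The closure contains neither all of R1 = {A1, A3, A4, A5, A6} nor all of R2 = {A2, A3, A5, A6}, so the common attributes are not a superkey of either fragment. The join is lossy.

No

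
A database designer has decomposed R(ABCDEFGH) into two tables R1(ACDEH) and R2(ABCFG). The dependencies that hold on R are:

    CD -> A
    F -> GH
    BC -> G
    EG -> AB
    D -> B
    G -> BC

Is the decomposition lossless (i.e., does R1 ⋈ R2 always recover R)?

Common attributes: R1 ∩ R2 = {AC}.
No dependency enlarges {AC}, so (AC)⁺ = {AC}.
The closure contains neither all of R1 = {ACDEH} nor all of R2 = {ABCFG}, so the common attributes are not a superkey of either fragment. The join is lossy.

No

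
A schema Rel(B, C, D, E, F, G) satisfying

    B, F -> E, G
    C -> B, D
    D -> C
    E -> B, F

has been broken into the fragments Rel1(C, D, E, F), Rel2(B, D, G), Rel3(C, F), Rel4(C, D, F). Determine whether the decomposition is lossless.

Chase test. Columns are B, C, D, E, F, G; row i has aⱼ where attribute j ∈ Reli, else bᵢⱼ.
Initial tableau (one row per fragment):
  row 1: b11 a2 a3 a4 a5 b16
  row 2: a1 b22 a3 b24 b25 a6
  row 3: b31 a2 b33 b34 a5 b36
  row 4: b41 a2 a3 b44 a5 b46
Rows 1 and 3 agree on C; apply C→B, D and equate their B, D entries.
Rows 1 and 4 agree on C; apply C→B, D and equate their B, D entries.
Rows 1 and 2 agree on D; apply D→C and equate their C entries.
Rows 1 and 3 agree on B, F; apply B, F→E, G and equate their E, G entries.
Rows 1 and 4 agree on B, F; apply B, F→E, G and equate their E, G entries.
Rows 1 and 2 agree on C; apply C→B, D and equate their B, D entries.
No row becomes fully distinguished — the join is lossy.

No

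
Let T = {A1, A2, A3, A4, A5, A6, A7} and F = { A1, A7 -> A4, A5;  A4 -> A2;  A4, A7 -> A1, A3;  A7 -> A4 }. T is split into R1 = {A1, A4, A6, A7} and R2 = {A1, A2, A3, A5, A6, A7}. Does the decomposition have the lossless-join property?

Common attributes: R1 ∩ R2 = {A1, A6, A7}.
Closure of {A1, A6, A7}: A1, A7 → A4, A5 applies, adding A4, A5; A4 → A2 applies, adding A2; A4, A7 → A1, A3 applies, adding A3. So (A1, A6, A7)⁺ = {A1, A2, A3, A4, A5, A6, A7}.
This closure contains every attribute of R1, so R1 ∩ R2 → R1. The join is lossless.

Yes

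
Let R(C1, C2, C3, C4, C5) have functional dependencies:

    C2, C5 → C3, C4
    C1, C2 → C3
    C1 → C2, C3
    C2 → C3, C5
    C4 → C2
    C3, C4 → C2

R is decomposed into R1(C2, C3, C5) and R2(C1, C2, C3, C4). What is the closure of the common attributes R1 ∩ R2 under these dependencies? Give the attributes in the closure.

C2, C3, C4, C5

R1 ∩ R2 = {C2, C3}.
C2 → C3, C5 applies, adding C5
C2, C5 → C3, C4 applies, adding C4
Closure: {C2, C3, C4, C5}.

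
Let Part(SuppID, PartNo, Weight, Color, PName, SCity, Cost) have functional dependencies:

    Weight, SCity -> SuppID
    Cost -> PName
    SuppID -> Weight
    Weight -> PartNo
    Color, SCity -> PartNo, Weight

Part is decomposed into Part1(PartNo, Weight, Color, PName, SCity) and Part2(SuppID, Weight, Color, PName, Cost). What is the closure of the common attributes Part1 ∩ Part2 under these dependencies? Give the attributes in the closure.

PartNo, Weight, Color, PName

Part1 ∩ Part2 = {Weight, Color, PName}.
Weight → PartNo applies, adding PartNo
Closure: {PartNo, Weight, Color, PName}.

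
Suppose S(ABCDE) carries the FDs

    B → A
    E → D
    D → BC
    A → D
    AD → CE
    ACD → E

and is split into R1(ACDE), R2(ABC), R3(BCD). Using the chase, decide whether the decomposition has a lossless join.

Yes

Chase test. Columns are ABCDE; row i has aⱼ where attribute j ∈ Ri, else bᵢⱼ.
Initial tableau (one row per fragment):
  row 1: a1 b12 a3 a4 a5
  row 2: a1 a2 a3 b24 b25
  row 3: b31 a2 a3 a4 b35
Rows 2 and 3 agree on B; apply B→A and equate their A entries.
Rows 1 and 3 agree on D; apply D→BC and equate their BC entries.
Rows 1 and 2 agree on A; apply A→D and equate their D entries.
Rows 1 and 2 agree on AD; apply AD→CE and equate their CE entries.
Rows 1 and 3 agree on AD; apply AD→CE and equate their CE entries.
Row 1 is now all distinguished symbols — the join is lossless.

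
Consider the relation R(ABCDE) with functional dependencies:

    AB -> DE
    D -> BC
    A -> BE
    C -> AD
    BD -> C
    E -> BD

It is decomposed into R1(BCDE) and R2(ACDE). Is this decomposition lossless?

Yes

Common attributes: R1 ∩ R2 = {CDE}.
Closure of {CDE}: D → BC applies, adding B; C → AD applies, adding A. So (CDE)⁺ = {ABCDE}.
This closure contains every attribute of R1, so R1 ∩ R2 → R1. The join is lossless.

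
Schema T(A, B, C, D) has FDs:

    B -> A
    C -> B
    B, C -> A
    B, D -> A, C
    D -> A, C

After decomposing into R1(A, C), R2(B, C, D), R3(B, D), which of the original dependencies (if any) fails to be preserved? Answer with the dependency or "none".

Check B → A: no single fragment contains all of {A, B}, and the restricted closure of {B} across the fragments never reaches {A}.
C → B is preserved.
B, C → A is preserved.
B, D → A, C is preserved.
D → A, C is preserved.

B -> A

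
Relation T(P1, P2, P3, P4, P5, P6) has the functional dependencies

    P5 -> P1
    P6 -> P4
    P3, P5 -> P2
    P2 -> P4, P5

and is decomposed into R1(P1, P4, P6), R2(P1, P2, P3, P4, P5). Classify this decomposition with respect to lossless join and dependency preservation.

lossy but dependency-preserving

Lossless test: (P1, P4)⁺ = {P1, P4}, which is a superkey of neither fragment — lossy.
Dependency preservation: every FD's attributes lie within a single fragment, so each can be enforced locally — preserved.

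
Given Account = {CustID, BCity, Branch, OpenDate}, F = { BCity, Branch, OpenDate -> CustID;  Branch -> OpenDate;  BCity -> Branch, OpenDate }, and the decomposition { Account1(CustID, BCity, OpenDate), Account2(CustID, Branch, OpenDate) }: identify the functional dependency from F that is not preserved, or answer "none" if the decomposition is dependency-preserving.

Check BCity → Branch, OpenDate: no single fragment contains all of {BCity, Branch, OpenDate}, and the restricted closure of {BCity} across the fragments never reaches {Branch, OpenDate}.
BCity, Branch, OpenDate → CustID is preserved.
Branch → OpenDate is preserved.

BCity -> Branch, OpenDate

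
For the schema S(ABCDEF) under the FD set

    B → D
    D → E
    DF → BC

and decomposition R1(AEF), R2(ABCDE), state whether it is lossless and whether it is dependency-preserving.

lossy and not dependency-preserving

Lossless test: (AE)⁺ = {AE}, which is a superkey of neither fragment — lossy.
Dependency preservation: the restricted closure of {DF} across the fragments never reaches {BC}, so DF → BC cannot be enforced without a join — not preserved.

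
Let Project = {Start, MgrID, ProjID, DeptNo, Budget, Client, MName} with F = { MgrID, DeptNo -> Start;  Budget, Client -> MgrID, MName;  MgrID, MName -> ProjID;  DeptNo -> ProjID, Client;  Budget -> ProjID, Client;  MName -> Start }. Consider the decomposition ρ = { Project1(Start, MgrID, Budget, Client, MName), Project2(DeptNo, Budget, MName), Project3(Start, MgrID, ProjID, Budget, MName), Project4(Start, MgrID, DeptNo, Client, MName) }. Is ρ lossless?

Chase test. Columns are Start, MgrID, ProjID, DeptNo, Budget, Client, MName; row i has aⱼ where attribute j ∈ Projecti, else bᵢⱼ.
Initial tableau (one row per fragment):
  row 1: a1 a2 b13 b14 a5 a6 a7
  row 2: b21 b22 b23 a4 a5 b26 a7
  row 3: a1 a2 a3 b34 a5 b36 a7
  row 4: a1 a2 b43 a4 b45 a6 a7
Rows 1 and 3 agree on MgrID, MName; apply MgrID, MName→ProjID and equate their ProjID entries.
Rows 1 and 4 agree on MgrID, MName; apply MgrID, MName→ProjID and equate their ProjID entries.
Rows 2 and 4 agree on DeptNo; apply DeptNo→ProjID, Client and equate their ProjID, Client entries.
Rows 1 and 3 agree on Budget; apply Budget→ProjID, Client and equate their ProjID, Client entries.
Rows 1 and 2 agree on MName; apply MName→Start and equate their Start entries.
Rows 1 and 2 agree on Budget, Client; apply Budget, Client→MgrID, MName and equate their MgrID, MName entries.
Row 2 is now all distinguished symbols — the join is lossless.

Yes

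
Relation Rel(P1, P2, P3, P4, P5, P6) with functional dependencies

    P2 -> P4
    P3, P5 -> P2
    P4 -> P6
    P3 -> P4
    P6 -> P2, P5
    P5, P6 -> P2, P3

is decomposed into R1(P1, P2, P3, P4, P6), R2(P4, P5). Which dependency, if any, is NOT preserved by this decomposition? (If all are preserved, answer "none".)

none

P2 → P4 lies within R1.
P3, P5 → P2: restricted closure across fragments reaches P2.
P4 → P6 lies within R1.
P3 → P4 lies within R1.
P6 → P2, P5: restricted closure across fragments reaches P2, P5.
P5, P6 → P2, P3: restricted closure across fragments reaches P2, P3.
Every dependency is enforceable on the fragments, so the decomposition is dependency-preserving.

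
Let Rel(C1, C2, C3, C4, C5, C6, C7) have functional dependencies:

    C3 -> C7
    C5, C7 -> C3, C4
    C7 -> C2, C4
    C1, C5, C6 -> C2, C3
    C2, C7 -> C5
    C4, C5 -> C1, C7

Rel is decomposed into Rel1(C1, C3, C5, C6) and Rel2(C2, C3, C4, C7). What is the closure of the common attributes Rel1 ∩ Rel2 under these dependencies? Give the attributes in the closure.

C1, C2, C3, C4, C5, C7

Rel1 ∩ Rel2 = {C3}.
C3 → C7 applies, adding C7
C7 → C2, C4 applies, adding C2, C4
C2, C7 → C5 applies, adding C5
C4, C5 → C1, C7 applies, adding C1
Closure: {C1, C2, C3, C4, C5, C7}.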